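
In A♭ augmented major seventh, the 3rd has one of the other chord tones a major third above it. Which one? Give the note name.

A♭maj7#5 is spelled A♭, C, E, G.
The 3rd is C. A major third above C is E.
E is the chord's 5th.

E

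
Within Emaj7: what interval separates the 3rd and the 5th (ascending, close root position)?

m3

Emaj7 is spelled E G# B D#.
That puts G# below B.
G# up to B is 3 semitones, a half step narrower than a major third, so the interval is minor.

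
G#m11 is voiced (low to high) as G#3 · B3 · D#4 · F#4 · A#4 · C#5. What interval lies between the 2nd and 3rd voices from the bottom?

Those voices are B3 and D#4.
Counting 3 letters and 4 half steps from B gives a major third.

major 3rd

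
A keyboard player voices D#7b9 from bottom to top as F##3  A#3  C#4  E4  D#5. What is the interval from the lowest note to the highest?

minor thirteenth

The outer voices are F##3 and D#5.
13 letter names make it a thirteenth; at 20 semitones (a half step narrower than major) the quality is minor.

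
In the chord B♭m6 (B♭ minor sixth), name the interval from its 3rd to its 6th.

augmented fourth

B♭min6 (B♭ minor sixth): B♭–D♭–F–G.
So we need the interval from D♭ up to G.
D♭ up to G is 6 semitones, a half step wider than a perfect fourth, so the interval is augmented.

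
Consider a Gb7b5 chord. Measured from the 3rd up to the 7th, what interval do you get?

Gb7b5 is spelled Gb–Bb–Dbb–Fb.
So we need the interval from Bb up to Fb.
From Bb to Fb: 6 semitones over a fifth = diminished.
This 3–7 tritone is the characteristic tension at the heart of the dominant sound.

d5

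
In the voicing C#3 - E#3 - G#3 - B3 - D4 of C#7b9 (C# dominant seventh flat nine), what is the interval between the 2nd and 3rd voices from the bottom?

Those voices are E#3 and G#3.
From E# to G#: 3 semitones over a third = minor.

minor third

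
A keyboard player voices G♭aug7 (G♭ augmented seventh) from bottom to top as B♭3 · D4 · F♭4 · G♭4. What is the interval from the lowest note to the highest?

The outer voices are B♭3 and G♭4.
6 letter names make it a sixth; at 8 semitones (a half step narrower than major) the quality is minor.

minor sixth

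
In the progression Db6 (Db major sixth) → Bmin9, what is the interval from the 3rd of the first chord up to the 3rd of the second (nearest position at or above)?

Db6 (Db major sixth) has F as its 3rd, and Bmin9 has D as its 3rd.
From F to D is 9 semitones, exactly the major sixth.

M6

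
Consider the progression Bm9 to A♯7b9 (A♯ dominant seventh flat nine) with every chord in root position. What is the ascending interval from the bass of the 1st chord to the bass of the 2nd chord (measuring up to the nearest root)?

major seventh

The roots are B and A♯.
B up to A♯ spans 7 letter names and 11 semitones — a major seventh.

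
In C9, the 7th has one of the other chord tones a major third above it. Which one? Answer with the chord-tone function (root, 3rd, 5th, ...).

9th

Spelling the chord: C E G Bb D.
The 7th is Bb. A major third above Bb is D.
D is the chord's 9th.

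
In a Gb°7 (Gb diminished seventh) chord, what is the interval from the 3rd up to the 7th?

diminished 5th

Gbdim7 is spelled Gb-Bbb-Dbb-Fbb.
That puts Bbb below Fbb.
Bbb up to Fbb is 6 semitones, a half step narrower than a perfect fifth, so the interval is diminished.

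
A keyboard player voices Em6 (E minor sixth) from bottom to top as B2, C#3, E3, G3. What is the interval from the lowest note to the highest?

minor sixth

The outer voices are B2 and G3.
6 letter names make it a sixth; at 8 semitones (a half step narrower than major) the quality is minor.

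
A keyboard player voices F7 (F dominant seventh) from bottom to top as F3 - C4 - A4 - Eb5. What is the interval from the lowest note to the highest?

The outer voices are F3 and Eb5.
From F to Eb: 22 semitones over a fourteenth = minor.

minor fourteenth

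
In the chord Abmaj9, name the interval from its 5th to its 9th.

Abmaj9 (Ab major ninth) is spelled Ab, C, Eb, G, Bb.
The 5th is Eb and the 9th is Bb.
Counting 5 letters and 7 half steps from Eb gives a perfect fifth.

P5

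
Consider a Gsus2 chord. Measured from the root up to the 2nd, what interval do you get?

Spelling the chord: G-A-D.
So we need the interval from G up to A.
G up to A spans 2 letter names and 2 semitones — a major second.

major 2nd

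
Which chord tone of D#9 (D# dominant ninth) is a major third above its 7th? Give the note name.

E#

D#9: D# F## A# C# E#.
The 7th is C#. A major third above C# is E#.
E# is the chord's 9th.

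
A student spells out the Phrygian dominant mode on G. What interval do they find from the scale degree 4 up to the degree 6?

minor third

G phrygian dominant: G Ab B C D Eb F.
Scale degree 4 = C; 6th scale degree = Eb.
C up to Eb is 3 semitones, a half step narrower than a major third, so the interval is minor.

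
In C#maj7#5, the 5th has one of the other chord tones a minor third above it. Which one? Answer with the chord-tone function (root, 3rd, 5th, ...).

7th

C#+maj7 is spelled C# E# G## B#.
The 5th is G##. A minor third above G## is B#.
B# is the chord's 7th.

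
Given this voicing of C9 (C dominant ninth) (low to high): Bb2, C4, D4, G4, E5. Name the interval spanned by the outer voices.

augmented 18th

The outer voices are Bb2 and E5.
Bb up to E is 30 semitones, a half step wider than a perfect 18th, so the interval is augmented.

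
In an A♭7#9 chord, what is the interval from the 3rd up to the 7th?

diminished 5th

A♭ dominant seventh sharp nine is spelled A♭–C–E♭–G♭–B.
The 3rd is C and the 7th is G♭.
C up to G♭ is 6 semitones, a half step narrower than a perfect fifth, so the interval is diminished.
This 3–7 tritone is the characteristic tension at the heart of the dominant sound.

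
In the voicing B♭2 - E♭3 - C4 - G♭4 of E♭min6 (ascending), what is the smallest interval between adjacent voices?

Adjacent intervals: B♭2→E♭3 = perfect fourth; E♭3→C4 = major sixth; C4→G♭4 = diminished fifth.
The smallest is B♭2 to E♭3, a perfect fourth (5 semitones).

perfect fourth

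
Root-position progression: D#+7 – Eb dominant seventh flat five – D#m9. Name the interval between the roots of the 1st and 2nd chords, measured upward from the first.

The roots are D# and Eb.
From D# to Eb: 0 semitones over a second = diminished.

d2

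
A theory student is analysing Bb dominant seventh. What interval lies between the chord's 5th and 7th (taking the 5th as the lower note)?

Spelling the chord: Bb–D–F–Ab.
5th = F; 7th = Ab.
3 letter names make it a third; at 3 semitones (a half step narrower than major) the quality is minor.

minor third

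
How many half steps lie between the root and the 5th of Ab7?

7

The chord tones of Ab7 (Ab dominant seventh) are Ab C Eb Gb.
Ab to Eb is a perfect fifth: 7 semitones.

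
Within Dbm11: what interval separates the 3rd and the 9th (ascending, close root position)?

Dbm11 (Db minor eleventh): Db, Fb, Ab, Cb, Eb, Gb.
3rd = Fb; 9th = Eb.
From Fb to Eb is 11 semitones, exactly the major seventh.

major seventh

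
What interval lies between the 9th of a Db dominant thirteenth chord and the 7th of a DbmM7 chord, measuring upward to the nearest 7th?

The 9th of Db dominant thirteenth is Eb; the 7th of DbmM7 is C.
Eb up to C spans 6 letter names and 9 semitones — a major sixth.

major 6th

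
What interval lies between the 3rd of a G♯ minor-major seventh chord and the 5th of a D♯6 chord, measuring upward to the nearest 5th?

G♯ minor-major seventh has B as its 3rd, and D♯6 has A♯ as its 5th.
B up to A♯ spans 7 letter names and 11 semitones — a major seventh.

major seventh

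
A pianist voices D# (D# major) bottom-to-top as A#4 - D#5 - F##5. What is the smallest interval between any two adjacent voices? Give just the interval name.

major third

Adjacent intervals: A#4→D#5 = perfect fourth; D#5→F##5 = major third.
The smallest is D#5 to F##5, a major third (4 semitones).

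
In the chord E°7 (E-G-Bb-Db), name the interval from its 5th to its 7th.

5th = Bb; 7th = Db.
Bb up to Db is 3 semitones, a half step narrower than a major third, so the interval is minor.

minor third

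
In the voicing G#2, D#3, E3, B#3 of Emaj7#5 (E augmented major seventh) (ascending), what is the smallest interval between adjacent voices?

Adjacent intervals: G#2→D#3 = perfect fifth; D#3→E3 = minor second; E3→B#3 = augmented fifth.
The smallest is D#3 to E3, a minor second (1 semitone).

m2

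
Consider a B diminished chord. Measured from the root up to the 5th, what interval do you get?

d5

The chord tones of B diminished are B D F.
Root = B; 5th = F.
5 letter names make it a fifth; at 6 semitones (a half step narrower than perfect) the quality is diminished.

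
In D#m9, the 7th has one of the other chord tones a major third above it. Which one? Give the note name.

D#min9: D# F# A# C# E#.
The 7th is C#. A major third above C# is E#.
E# is the chord's 9th.

E#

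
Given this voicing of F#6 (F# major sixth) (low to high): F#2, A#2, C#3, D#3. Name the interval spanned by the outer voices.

The outer voices are F#2 and D#3.
F# up to D# spans 6 letter names and 9 semitones — a major sixth.

major sixth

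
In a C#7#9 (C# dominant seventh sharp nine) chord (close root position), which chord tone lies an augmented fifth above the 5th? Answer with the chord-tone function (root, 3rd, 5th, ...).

9th

C#7#9 (C# dominant seventh sharp nine): C#, E#, G#, B, D##.
The 5th is G#. An augmented fifth above G# is D##.
D## is the chord's 9th.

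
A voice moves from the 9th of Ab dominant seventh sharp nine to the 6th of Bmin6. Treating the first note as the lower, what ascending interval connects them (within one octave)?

major sixth

The 9th of Ab dominant seventh sharp nine is B; the 6th of Bmin6 is G#.
From B to G# is 9 semitones, exactly the major sixth.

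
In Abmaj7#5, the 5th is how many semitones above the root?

8

Ab augmented major seventh: Ab-C-E-G.
Ab to E is an augmented fifth: 8 semitones.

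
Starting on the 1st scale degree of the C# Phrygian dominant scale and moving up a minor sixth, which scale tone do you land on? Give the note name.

The scale is C# D E# F# G# A B.
The 1st scale degree is C#; a minor sixth above that is A — scale degree 6.

A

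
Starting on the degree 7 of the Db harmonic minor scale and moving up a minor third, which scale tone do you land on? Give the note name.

The scale is Db Eb Fb Gb Ab Bbb C.
The degree 7 is C; a minor third above that is Eb — scale degree 2.

Eb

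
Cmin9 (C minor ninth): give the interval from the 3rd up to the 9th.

major seventh

The chord tones of Cm9 are C, Eb, G, Bb, D.
That puts Eb below D.
From Eb to D is 11 semitones, exactly the major seventh.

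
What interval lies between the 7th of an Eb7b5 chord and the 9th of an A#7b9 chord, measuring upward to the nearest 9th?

augmented sixth

Eb7b5 has Db as its 7th, and A#7b9 has B as its 9th.
From Db to B: 10 semitones over a sixth = augmented.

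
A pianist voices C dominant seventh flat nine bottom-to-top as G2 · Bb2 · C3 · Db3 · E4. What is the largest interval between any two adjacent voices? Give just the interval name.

augmented 9th

Adjacent intervals: G2→Bb2 = minor third; Bb2→C3 = major second; C3→Db3 = minor second; Db3→E4 = augmented ninth.
The largest is Db3 to E4, an augmented ninth (15 semitones).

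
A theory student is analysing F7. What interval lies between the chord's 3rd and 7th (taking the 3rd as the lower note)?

diminished fifth

Spelling the chord: F, A, C, Eb.
3rd = A; 7th = Eb.
From A to Eb: 6 semitones over a fifth = diminished.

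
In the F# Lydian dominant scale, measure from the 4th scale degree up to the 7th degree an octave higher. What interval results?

diminished 11th

F# lydian dominant: F# G# A# B# C# D# E.
The 4th scale degree is B# and the degree 7 (up an octave) is E.
From B# to E: 16 semitones over an eleventh = diminished.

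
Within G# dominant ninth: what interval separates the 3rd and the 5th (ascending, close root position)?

Spelling the chord: G# B# D# F# A#.
That puts B# below D#.
From B# to D#: 3 semitones over a third = minor.

minor third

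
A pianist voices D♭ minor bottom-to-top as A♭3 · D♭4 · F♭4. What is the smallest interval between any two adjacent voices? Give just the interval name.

m3

Adjacent intervals: A♭3→D♭4 = perfect fourth; D♭4→F♭4 = minor third.
The smallest is D♭4 to F♭4, a minor third (3 semitones).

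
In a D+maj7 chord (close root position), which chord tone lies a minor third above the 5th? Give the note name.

D augmented major seventh: D-F#-A#-C#.
The 5th is A#. A minor third above A# is C#.
C# is the chord's 7th.

C#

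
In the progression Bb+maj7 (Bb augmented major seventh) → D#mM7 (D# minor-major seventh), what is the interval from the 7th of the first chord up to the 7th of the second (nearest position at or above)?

The 7th of Bb+maj7 (Bb augmented major seventh) is A; the 7th of D#mM7 (D# minor-major seventh) is C##.
From A to C##: 5 semitones over a third = augmented.

augmented 3rd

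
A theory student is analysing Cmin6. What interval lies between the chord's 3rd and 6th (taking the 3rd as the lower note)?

augmented fourth

The chord tones of Cmin6 are C E♭ G A.
3rd = E♭; 6th = A.
E♭ up to A is 6 semitones, a half step wider than a perfect fourth, so the interval is augmented.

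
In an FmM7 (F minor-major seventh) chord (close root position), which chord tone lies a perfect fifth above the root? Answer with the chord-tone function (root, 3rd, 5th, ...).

5th

Spelling the chord: F, A♭, C, E.
The root is F. A perfect fifth above F is C.
C is the chord's 5th.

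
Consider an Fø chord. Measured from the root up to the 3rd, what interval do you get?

Fø (F half-diminished seventh): F Ab Cb Eb.
That puts F below Ab.
3 letter names make it a third; at 3 semitones (a half step narrower than major) the quality is minor.

minor third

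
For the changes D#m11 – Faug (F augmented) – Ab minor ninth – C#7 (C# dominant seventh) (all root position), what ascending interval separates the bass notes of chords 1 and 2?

The roots are D# and F.
3 letter names make it a third; at 2 semitones (a whole step narrower than major) the quality is diminished.

diminished 3rd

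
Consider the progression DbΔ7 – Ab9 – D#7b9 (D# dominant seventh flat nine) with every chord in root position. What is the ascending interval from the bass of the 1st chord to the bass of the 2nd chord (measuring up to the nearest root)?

perfect 5th

The roots are Db and Ab.
Counting 5 letters and 7 half steps from Db gives a perfect fifth.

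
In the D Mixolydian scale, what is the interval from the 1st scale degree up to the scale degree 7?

minor seventh

D mixolydian: D E F♯ G A B C.
1st scale degree = D; scale degree 7 = C.
7 letter names make it a seventh; at 10 semitones (a half step narrower than major) the quality is minor.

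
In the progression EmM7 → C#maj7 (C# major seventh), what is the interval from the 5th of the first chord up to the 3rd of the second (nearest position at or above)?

EmM7 has B as its 5th, and C#maj7 (C# major seventh) has E# as its 3rd.
From B to E#: 6 semitones over a fourth = augmented.

augmented fourth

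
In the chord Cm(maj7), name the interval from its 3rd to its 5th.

major 3rd

The chord tones of CmM7 (C minor-major seventh) are C, Eb, G, B.
So we need the interval from Eb up to G.
Eb up to G spans 3 letter names and 4 semitones — a major third.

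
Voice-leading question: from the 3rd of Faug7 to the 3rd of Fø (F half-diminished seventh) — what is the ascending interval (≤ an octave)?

d8

The 3rd of Faug7 is A; the 3rd of Fø (F half-diminished seventh) is Ab.
A up to Ab is 11 semitones, a half step narrower than a perfect octave, so the interval is diminished.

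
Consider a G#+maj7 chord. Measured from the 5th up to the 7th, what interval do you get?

The chord tones of G#+maj7 (G# augmented major seventh) are G# B# D## F##.
That puts D## below F##.
3 letter names make it a third; at 3 semitones (a half step narrower than major) the quality is minor.

minor third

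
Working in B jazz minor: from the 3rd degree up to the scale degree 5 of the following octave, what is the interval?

The scale runs B C♯ D E F♯ G♯ A♯.
That puts D below F♯.
Counting 10 letters and 16 half steps from D gives a major tenth.

major tenth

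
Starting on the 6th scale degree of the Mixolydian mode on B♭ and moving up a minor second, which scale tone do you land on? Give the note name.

Ab

The scale is B♭ C D E♭ F G A♭.
The 6th scale degree is G; a minor second above that is A♭ — scale degree 7.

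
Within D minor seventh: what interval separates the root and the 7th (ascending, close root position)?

The chord tones of Dmin7 are D, F, A, C.
Root = D; 7th = C.
7 letter names make it a seventh; at 10 semitones (a half step narrower than major) the quality is minor.

minor seventh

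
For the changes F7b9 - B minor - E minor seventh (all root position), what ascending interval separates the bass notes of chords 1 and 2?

A4

The roots are F and B.
F up to B is 6 semitones, a half step wider than a perfect fourth, so the interval is augmented.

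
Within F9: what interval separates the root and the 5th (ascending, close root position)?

perfect 5th

F9: F, A, C, E♭, G.
So we need the interval from F up to C.
From F to C is 7 semitones, exactly the perfect fifth.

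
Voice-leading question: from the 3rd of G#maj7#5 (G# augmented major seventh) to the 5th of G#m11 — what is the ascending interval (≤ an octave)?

minor third

The 3rd of G#maj7#5 (G# augmented major seventh) is B#; the 5th of G#m11 is D#.
3 letter names make it a third; at 3 semitones (a half step narrower than major) the quality is minor.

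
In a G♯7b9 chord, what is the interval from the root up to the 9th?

minor ninth

Spelling the chord: G♯–B♯–D♯–F♯–A.
So we need the interval from G♯ up to A.
G♯ up to A is 13 semitones, a half step narrower than a major ninth, so the interval is minor.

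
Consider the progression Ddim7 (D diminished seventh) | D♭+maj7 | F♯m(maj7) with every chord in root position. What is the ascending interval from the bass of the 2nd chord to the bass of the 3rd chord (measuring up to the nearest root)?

augmented 3rd

The roots are D♭ and F♯.
3 letter names make it a third; at 5 semitones (a half step wider than major) the quality is augmented.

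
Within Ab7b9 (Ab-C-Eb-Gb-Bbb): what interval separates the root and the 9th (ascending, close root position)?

minor 9th

The root is Ab and the 9th is Bbb.
Ab up to Bbb is 13 semitones, a half step narrower than a major ninth, so the interval is minor.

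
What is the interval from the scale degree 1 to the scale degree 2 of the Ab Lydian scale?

major second

Spelling the Ab Lydian scale: Ab Bb C D Eb F G.
Scale degree 1 = Ab; degree 2 = Bb.
Ab up to Bb spans 2 letter names and 2 semitones — a major second.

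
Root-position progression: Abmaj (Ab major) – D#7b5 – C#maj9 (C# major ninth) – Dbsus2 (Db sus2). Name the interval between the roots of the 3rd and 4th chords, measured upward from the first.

diminished second

The roots are C# and Db.
C# up to Db is 0 semitones, a whole step narrower than a major second, so the interval is diminished.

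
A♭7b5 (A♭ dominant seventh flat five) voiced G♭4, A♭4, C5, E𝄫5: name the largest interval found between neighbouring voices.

major third

Adjacent intervals: G♭4→A♭4 = major second; A♭4→C5 = major third; C5→E𝄫5 = diminished third.
The largest is A♭4 to C5, a major third (4 semitones).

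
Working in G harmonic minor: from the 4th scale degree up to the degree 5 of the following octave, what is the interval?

G harmonic minor: G A Bb C D Eb F#.
The 4th scale degree is C and the scale degree 5 (up an octave) is D.
From C to D is 14 semitones, exactly the major ninth.

major ninth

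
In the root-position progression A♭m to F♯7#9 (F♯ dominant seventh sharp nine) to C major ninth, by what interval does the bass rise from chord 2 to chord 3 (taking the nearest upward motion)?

diminished fifth

The roots are F♯ and C.
5 letter names make it a fifth; at 6 semitones (a half step narrower than perfect) the quality is diminished.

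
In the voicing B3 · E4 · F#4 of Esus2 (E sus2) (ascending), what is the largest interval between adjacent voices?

perfect fourth

Adjacent intervals: B3→E4 = perfect fourth; E4→F#4 = major second.
The largest is B3 to E4, a perfect fourth (5 semitones).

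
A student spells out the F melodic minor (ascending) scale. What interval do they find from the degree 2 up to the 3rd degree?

The scale runs F G A♭ B♭ C D E.
That puts G below A♭.
From G to A♭: 1 semitone over a second = minor.

minor 2nd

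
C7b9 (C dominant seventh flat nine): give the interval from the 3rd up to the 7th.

diminished 5th

The chord tones of C7b9 are C E G Bb Db.
3rd = E; 7th = Bb.
5 letter names make it a fifth; at 6 semitones (a half step narrower than perfect) the quality is diminished.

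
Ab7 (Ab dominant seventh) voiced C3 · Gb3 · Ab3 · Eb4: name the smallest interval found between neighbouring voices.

Adjacent intervals: C3→Gb3 = diminished fifth; Gb3→Ab3 = major second; Ab3→Eb4 = perfect fifth.
The smallest is Gb3 to Ab3, a major second (2 semitones).

major second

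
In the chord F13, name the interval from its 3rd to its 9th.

F13 (F dominant thirteenth): F A C E♭ G D.
So we need the interval from A up to G.
From A to G: 10 semitones over a seventh = minor.

minor 7th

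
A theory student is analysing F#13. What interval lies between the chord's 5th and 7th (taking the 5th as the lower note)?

F#13: F#–A#–C#–E–G#–D#.
5th = C#; 7th = E.
C# up to E is 3 semitones, a half step narrower than a major third, so the interval is minor.

m3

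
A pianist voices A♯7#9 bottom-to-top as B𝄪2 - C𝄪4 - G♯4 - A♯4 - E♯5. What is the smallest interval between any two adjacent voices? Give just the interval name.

major second

Adjacent intervals: B𝄪2→C𝄪4 = minor ninth; C𝄪4→G♯4 = diminished fifth; G♯4→A♯4 = major second; A♯4→E♯5 = perfect fifth.
The smallest is G♯4 to A♯4, a major second (2 semitones).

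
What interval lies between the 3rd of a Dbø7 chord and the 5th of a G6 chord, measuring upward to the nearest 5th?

Dbø7 has Fb as its 3rd, and G6 has D as its 5th.
6 letter names make it a sixth; at 10 semitones (a half step wider than major) the quality is augmented.

augmented sixth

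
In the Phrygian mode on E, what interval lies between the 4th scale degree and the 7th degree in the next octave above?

E phrygian: E F G A B C D.
That puts A below D.
From A to D is 17 semitones, exactly the perfect eleventh.

perfect eleventh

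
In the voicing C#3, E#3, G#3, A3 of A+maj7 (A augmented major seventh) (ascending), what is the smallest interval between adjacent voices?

Adjacent intervals: C#3→E#3 = major third; E#3→G#3 = minor third; G#3→A3 = minor second.
The smallest is G#3 to A3, a minor second (1 semitone).

minor 2nd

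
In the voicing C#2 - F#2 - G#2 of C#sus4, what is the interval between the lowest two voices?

perfect fourth

Those voices are C#2 and F#2.
From C# to F# is 5 semitones, exactly the perfect fourth.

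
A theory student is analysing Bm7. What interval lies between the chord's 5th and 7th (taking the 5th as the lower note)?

m3

B-7 is spelled B–D–F#–A.
So we need the interval from F# up to A.
F# up to A is 3 semitones, a half step narrower than a major third, so the interval is minor.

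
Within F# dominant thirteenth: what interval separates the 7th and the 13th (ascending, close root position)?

major seventh

F#13: F#–A#–C#–E–G#–D#.
7th = E; 13th = D#.
Counting 7 letters and 11 half steps from E gives a major seventh.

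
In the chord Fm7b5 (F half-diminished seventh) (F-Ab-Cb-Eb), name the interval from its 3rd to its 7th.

P5

3rd = Ab; 7th = Eb.
Counting 5 letters and 7 half steps from Ab gives a perfect fifth.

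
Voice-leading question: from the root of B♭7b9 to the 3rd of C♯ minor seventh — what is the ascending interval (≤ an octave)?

augmented 4th

B♭7b9 has B♭ as its root, and C♯ minor seventh has E as its 3rd.
4 letter names make it a fourth; at 6 semitones (a half step wider than perfect) the quality is augmented.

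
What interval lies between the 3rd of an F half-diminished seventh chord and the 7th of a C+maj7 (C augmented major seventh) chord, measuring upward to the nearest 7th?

augmented 2nd

F half-diminished seventh has Ab as its 3rd, and C+maj7 (C augmented major seventh) has B as its 7th.
2 letter names make it a second; at 3 semitones (a half step wider than major) the quality is augmented.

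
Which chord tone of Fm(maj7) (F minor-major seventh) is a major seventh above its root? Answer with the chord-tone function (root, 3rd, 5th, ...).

The chord tones of Fm(maj7) are F Ab C E.
The root is F. A major seventh above F is E.
E is the chord's 7th.

7th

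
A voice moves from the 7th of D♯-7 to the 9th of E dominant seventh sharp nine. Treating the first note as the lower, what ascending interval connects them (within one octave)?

The 7th of D♯-7 is C♯; the 9th of E dominant seventh sharp nine is F𝄪.
4 letter names make it a fourth; at 6 semitones (a half step wider than perfect) the quality is augmented.

A4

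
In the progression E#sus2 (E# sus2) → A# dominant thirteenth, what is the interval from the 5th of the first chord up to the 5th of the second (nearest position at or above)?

perfect 4th

E#sus2 (E# sus2) has B# as its 5th, and A# dominant thirteenth has E# as its 5th.
B# up to E# spans 4 letter names and 5 semitones — a perfect fourth.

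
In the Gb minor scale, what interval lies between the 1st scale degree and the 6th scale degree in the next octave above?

minor 13th

Gb natural minor: Gb Ab Bbb Cb Db Ebb Fb.
That puts Gb below Ebb.
13 letter names make it a thirteenth; at 20 semitones (a half step narrower than major) the quality is minor.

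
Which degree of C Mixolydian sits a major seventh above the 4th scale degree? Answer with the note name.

E

The scale is C D E F G A Bb.
The 4th scale degree is F; a major seventh above that is E — scale degree 3.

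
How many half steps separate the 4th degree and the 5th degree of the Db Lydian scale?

1

The scale is Db Eb F G Ab Bb C.
G up to Ab is a minor second — 1 semitone.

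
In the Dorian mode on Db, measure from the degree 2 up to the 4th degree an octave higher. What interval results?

minor tenth

The scale runs Db Eb Fb Gb Ab Bb Cb.
Degree 2 = Eb; 4th scale degree (up an octave) = Gb.
Eb up to Gb is 15 semitones, a half step narrower than a major tenth, so the interval is minor.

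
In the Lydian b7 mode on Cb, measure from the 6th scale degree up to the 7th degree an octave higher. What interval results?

minor ninth

The scale runs Cb Db Eb F Gb Ab Bbb.
That puts Ab below Bbb.
9 letter names make it a ninth; at 13 semitones (a half step narrower than major) the quality is minor.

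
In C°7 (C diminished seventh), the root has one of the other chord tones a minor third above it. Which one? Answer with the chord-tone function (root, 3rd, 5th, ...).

3rd

C°7 is spelled C Eb Gb Bbb.
The root is C. A minor third above C is Eb.
Eb is the chord's 3rd.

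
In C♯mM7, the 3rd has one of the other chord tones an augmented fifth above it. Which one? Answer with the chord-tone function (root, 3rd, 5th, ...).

The chord tones of C♯m(maj7) are C♯, E, G♯, B♯.
The 3rd is E. An augmented fifth above E is B♯.
B♯ is the chord's 7th.

7th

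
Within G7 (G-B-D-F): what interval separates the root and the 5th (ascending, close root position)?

Root = G; 5th = D.
G up to D spans 5 letter names and 7 semitones — a perfect fifth.

P5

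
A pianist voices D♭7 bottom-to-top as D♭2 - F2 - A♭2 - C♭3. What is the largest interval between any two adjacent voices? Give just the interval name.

Adjacent intervals: D♭2→F2 = major third; F2→A♭2 = minor third; A♭2→C♭3 = minor third.
The largest is D♭2 to F2, a major third (4 semitones).

major third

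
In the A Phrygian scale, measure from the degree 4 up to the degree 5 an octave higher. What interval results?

major ninth

Spelling the A Phrygian scale: A B♭ C D E F G.
So we need the interval from D up to E.
From D to E is 14 semitones, exactly the major ninth.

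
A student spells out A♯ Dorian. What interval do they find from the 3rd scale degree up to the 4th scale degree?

major second

Spelling A♯ Dorian: A♯ B♯ C♯ D♯ E♯ F𝄪 G♯.
That puts C♯ below D♯.
Counting 2 letters and 2 half steps from C♯ gives a major second.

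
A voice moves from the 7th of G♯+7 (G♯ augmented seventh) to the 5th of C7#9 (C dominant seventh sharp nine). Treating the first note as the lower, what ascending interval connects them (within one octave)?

minor second

G♯+7 (G♯ augmented seventh) has F♯ as its 7th, and C7#9 (C dominant seventh sharp nine) has G as its 5th.
2 letter names make it a second; at 1 semitone (a half step narrower than major) the quality is minor.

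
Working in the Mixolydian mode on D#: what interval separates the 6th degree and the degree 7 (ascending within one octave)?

The scale runs D# E# F## G# A# B# C#.
That puts B# below C#.
B# up to C# is 1 semitone, a half step narrower than a major second, so the interval is minor.

minor second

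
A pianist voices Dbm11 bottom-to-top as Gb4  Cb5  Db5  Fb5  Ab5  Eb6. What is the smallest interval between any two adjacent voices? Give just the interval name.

Adjacent intervals: Gb4→Cb5 = perfect fourth; Cb5→Db5 = major second; Db5→Fb5 = minor third; Fb5→Ab5 = major third; Ab5→Eb6 = perfect fifth.
The smallest is Cb5 to Db5, a major second (2 semitones).

major second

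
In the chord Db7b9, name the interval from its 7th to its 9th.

The chord tones of Db7b9 are Db F Ab Cb Ebb.
The 7th is Cb and the 9th is Ebb.
3 letter names make it a third; at 3 semitones (a half step narrower than major) the quality is minor.

m3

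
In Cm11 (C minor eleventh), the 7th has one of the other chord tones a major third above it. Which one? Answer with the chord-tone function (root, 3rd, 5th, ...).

Cm11 (C minor eleventh): C–Eb–G–Bb–D–F.
The 7th is Bb. A major third above Bb is D.
D is the chord's 9th.

9th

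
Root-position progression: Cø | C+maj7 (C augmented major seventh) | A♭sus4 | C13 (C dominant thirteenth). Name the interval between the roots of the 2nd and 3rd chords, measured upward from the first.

m6

The roots are C and A♭.
6 letter names make it a sixth; at 8 semitones (a half step narrower than major) the quality is minor.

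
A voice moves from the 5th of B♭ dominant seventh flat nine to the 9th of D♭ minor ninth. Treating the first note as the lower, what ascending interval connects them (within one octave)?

B♭ dominant seventh flat nine has F as its 5th, and D♭ minor ninth has E♭ as its 9th.
7 letter names make it a seventh; at 10 semitones (a half step narrower than major) the quality is minor.

minor seventh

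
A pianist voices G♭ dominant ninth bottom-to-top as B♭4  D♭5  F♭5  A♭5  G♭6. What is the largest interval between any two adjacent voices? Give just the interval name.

Adjacent intervals: B♭4→D♭5 = minor third; D♭5→F♭5 = minor third; F♭5→A♭5 = major third; A♭5→G♭6 = minor seventh.
The largest is A♭5 to G♭6, a minor seventh (10 semitones).

minor seventh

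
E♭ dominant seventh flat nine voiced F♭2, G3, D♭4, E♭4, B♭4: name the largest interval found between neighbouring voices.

augmented ninth

Adjacent intervals: F♭2→G3 = augmented ninth; G3→D♭4 = diminished fifth; D♭4→E♭4 = major second; E♭4→B♭4 = perfect fifth.
The largest is F♭2 to G3, an augmented ninth (15 semitones).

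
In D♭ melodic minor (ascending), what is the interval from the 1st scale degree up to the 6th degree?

Spelling D♭ melodic minor (ascending): D♭ E♭ F♭ G♭ A♭ B♭ C.
That puts D♭ below B♭.
D♭ up to B♭ spans 6 letter names and 9 semitones — a major sixth.

major sixth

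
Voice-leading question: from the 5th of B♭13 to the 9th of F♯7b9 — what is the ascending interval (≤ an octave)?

The 5th of B♭13 is F; the 9th of F♯7b9 is G.
F up to G spans 2 letter names and 2 semitones — a major second.

major second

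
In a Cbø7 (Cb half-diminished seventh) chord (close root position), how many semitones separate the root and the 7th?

10

Cbm7b5 is spelled Cb, Ebb, Gbb, Bbb.
Cb to Bbb is a minor seventh: 10 semitones.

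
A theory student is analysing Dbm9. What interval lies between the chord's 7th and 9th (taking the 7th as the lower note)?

major third

Dbm9: Db-Fb-Ab-Cb-Eb.
That puts Cb below Eb.
Cb up to Eb spans 3 letter names and 4 semitones — a major third.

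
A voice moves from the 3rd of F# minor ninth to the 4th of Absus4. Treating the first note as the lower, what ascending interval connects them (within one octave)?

diminished fourth

The 3rd of F# minor ninth is A; the 4th of Absus4 is Db.
A up to Db is 4 semitones, a half step narrower than a perfect fourth, so the interval is diminished.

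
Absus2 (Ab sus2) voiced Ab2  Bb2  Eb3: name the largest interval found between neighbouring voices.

perfect fourth

Adjacent intervals: Ab2→Bb2 = major second; Bb2→Eb3 = perfect fourth.
The largest is Bb2 to Eb3, a perfect fourth (5 semitones).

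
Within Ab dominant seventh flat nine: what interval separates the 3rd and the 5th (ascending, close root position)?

Ab7b9 is spelled Ab C Eb Gb Bbb.
The 3rd is C and the 5th is Eb.
C up to Eb is 3 semitones, a half step narrower than a major third, so the interval is minor.

minor 3rd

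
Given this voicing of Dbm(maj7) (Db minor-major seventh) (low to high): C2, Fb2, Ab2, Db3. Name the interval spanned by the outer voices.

The outer voices are C2 and Db3.
9 letter names make it a ninth; at 13 semitones (a half step narrower than major) the quality is minor.

minor 9th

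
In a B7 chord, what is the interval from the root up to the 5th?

perfect fifth

Spelling the chord: B–D#–F#–A.
Root = B; 5th = F#.
Counting 5 letters and 7 half steps from B gives a perfect fifth.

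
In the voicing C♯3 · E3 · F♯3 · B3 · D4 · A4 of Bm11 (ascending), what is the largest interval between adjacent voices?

Adjacent intervals: C♯3→E3 = minor third; E3→F♯3 = major second; F♯3→B3 = perfect fourth; B3→D4 = minor third; D4→A4 = perfect fifth.
The largest is D4 to A4, a perfect fifth (7 semitones).

perfect fifth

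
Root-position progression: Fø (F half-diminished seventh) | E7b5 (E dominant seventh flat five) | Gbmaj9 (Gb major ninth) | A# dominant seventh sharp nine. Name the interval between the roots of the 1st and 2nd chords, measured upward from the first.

The roots are F and E.
F up to E spans 7 letter names and 11 semitones — a major seventh.

M7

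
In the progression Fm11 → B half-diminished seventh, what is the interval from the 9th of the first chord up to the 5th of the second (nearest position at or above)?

Fm11 has G as its 9th, and B half-diminished seventh has F as its 5th.
7 letter names make it a seventh; at 10 semitones (a half step narrower than major) the quality is minor.

minor seventh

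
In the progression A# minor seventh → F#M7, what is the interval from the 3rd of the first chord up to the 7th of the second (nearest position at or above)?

A# minor seventh has C# as its 3rd, and F#M7 has E# as its 7th.
Counting 3 letters and 4 half steps from C# gives a major third.

major third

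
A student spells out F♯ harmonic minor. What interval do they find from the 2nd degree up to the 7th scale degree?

F♯ harmonic minor: F♯ G♯ A B C♯ D E♯.
So we need the interval from G♯ up to E♯.
From G♯ to E♯ is 9 semitones, exactly the major sixth.

M6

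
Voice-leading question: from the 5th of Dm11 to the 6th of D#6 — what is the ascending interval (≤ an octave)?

The 5th of Dm11 is A; the 6th of D#6 is B#.
From A to B#: 3 semitones over a second = augmented.

A2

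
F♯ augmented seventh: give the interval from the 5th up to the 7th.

Spelling the chord: F♯ A♯ C𝄪 E.
So we need the interval from C𝄪 up to E.
3 letter names make it a third; at 2 semitones (a whole step narrower than major) the quality is diminished.

diminished 3rd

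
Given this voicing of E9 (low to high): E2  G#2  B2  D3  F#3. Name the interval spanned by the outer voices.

major 9th

The outer voices are E2 and F#3.
Counting 9 letters and 14 half steps from E gives a major ninth.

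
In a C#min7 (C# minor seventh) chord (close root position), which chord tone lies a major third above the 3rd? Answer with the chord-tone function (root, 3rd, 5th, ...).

C#-7 is spelled C#–E–G#–B.
The 3rd is E. A major third above E is G#.
G# is the chord's 5th.

5th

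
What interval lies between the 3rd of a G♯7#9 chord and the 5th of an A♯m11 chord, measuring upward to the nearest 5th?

P4

The 3rd of G♯7#9 is B♯; the 5th of A♯m11 is E♯.
Counting 4 letters and 5 half steps from B♯ gives a perfect fourth.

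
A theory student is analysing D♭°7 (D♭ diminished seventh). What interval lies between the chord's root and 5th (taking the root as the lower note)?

D♭ diminished seventh is spelled D♭, F♭, A𝄫, C𝄫.
That puts D♭ below A𝄫.
5 letter names make it a fifth; at 6 semitones (a half step narrower than perfect) the quality is diminished.

diminished 5th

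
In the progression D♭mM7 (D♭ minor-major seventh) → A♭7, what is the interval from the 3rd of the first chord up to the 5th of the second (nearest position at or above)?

D♭mM7 (D♭ minor-major seventh) has F♭ as its 3rd, and A♭7 has E♭ as its 5th.
Counting 7 letters and 11 half steps from F♭ gives a major seventh.

major 7th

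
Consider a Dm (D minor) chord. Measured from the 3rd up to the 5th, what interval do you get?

D- is spelled D-F-A.
That puts F below A.
From F to A is 4 semitones, exactly the major third.

major third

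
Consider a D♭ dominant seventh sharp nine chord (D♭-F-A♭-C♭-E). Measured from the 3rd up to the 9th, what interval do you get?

major seventh

The 3rd is F and the 9th is E.
F up to E spans 7 letter names and 11 semitones — a major seventh.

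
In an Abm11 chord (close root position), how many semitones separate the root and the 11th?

17

Abm11: Ab, Cb, Eb, Gb, Bb, Db.
Ab to Db is a perfect eleventh: 17 semitones.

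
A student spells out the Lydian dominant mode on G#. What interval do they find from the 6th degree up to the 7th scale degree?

Spelling the Lydian dominant mode on G#: G# A# B# C## D# E# F#.
So we need the interval from E# up to F#.
E# up to F# is 1 semitone, a half step narrower than a major second, so the interval is minor.

minor second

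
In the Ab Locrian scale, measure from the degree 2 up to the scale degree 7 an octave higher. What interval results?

major thirteenth

The scale runs Ab Bbb Cb Db Ebb Fb Gb.
So we need the interval from Bbb up to Gb.
Counting 13 letters and 21 half steps from Bbb gives a major thirteenth.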